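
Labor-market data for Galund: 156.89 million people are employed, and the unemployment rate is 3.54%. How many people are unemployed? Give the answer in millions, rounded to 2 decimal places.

About 5.76 million are unemployed.

Let U be the number unemployed. The labor force is E + U, and U/(E+U) = 0.0354.
So U = 0.0354 × 156.89 / (1 − 0.0354) = 5.5539 / 0.9646 ≈ 5.76 million.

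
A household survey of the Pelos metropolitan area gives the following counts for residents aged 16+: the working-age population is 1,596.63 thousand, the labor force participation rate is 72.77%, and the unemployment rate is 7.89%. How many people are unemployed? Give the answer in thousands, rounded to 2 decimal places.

About 91.67 thousand are unemployed.

Labor force = 0.7277 × 1,596.63 = 1,161.87 thousand.
Unemployed = 0.0789 × 1,161.87 ≈ 91.67 thousand.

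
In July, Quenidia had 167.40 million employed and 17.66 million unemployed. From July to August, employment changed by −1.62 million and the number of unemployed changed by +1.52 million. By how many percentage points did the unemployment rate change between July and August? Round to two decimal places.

The unemployment rate changed by +0.83 percentage points.

July: labor force = 167.40 + 17.66 = 185.06; u = 17.66/185.06 = 9.54%.
August: labor force = 165.78 + 19.18 = 184.96; u = 19.18/184.96 = 10.37%.
Change = 10.37% − 9.54% = +0.83 pp.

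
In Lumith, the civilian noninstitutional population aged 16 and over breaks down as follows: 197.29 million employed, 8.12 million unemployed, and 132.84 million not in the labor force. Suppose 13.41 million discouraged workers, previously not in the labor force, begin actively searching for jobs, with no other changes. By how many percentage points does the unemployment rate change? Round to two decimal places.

Initially, labor force = 197.29 + 8.12 = 205.41 million, so u = 8.12/205.41 = 3.95%.
After the change, unemployed and labor force both rise by 13.41 → E = 197.29, U = 21.53, labor force = 218.82 million.
New unemployment rate = 21.53 / 218.82 = 9.84%.
Change = 9.84% − 3.95% = +5.89 percentage points.

The unemployment rate changes by +5.89 percentage points.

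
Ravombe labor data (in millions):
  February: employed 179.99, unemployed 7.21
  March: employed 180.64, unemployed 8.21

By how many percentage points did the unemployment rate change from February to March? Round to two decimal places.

The unemployment rate changed by +0.50 percentage points.

February: labor force = 179.99 + 7.21 = 187.20; u = 7.21/187.20 = 3.85%.
March: labor force = 180.64 + 8.21 = 188.85; u = 8.21/188.85 = 4.35%.
Change = 4.35% − 3.85% = +0.50 pp.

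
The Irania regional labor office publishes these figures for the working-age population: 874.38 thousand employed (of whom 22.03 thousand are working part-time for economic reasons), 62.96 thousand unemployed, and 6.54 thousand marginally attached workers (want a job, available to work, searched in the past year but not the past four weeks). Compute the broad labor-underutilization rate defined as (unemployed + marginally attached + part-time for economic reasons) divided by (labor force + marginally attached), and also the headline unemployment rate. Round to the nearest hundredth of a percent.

Labor force = 874.38 + 62.96 = 937.34 thousand.
Numerator = 62.96 + 6.54 + 22.03 = 91.53 thousand.
Denominator = 937.34 + 6.54 = 943.88 thousand.
Broad rate = 91.53 / 943.88 = 9.70%.
Headline unemployment rate = 62.96 / 937.34 = 6.72%.

Broad underutilization rate ≈ 9.70%; headline unemployment rate ≈ 6.72%.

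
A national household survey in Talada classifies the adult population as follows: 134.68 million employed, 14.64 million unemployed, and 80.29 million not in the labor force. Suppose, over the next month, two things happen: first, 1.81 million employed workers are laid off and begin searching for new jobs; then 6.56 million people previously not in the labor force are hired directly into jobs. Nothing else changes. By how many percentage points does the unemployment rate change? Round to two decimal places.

Initially, labor force = 134.68 + 14.64 = 149.32 million, so u = 14.64/149.32 = 9.80%.
After the first change, employed falls and unemployed rises by 1.81; labor force unchanged → E = 132.87, U = 16.45, labor force = 149.32 million.
After the second change, employed and labor force both rise by 6.56; unemployed unchanged → E = 139.43, U = 16.45, labor force = 155.88 million.
New unemployment rate = 16.45 / 155.88 = 10.55%.
Change = 10.55% − 9.80% = +0.75 percentage points.

The unemployment rate changes by +0.75 percentage points.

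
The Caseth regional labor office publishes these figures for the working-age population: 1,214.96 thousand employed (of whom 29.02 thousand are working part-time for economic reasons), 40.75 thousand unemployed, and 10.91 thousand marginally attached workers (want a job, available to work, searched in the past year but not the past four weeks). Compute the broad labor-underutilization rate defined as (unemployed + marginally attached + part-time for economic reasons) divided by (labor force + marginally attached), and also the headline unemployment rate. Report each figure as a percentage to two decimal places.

Labor force = 1,214.96 + 40.75 = 1,255.71 thousand.
Numerator = 40.75 + 10.91 + 29.02 = 80.68 thousand.
Denominator = 1,255.71 + 10.91 = 1,266.62 thousand.
Broad rate = 80.68 / 1,266.62 = 6.37%.
Headline unemployment rate = 40.75 / 1,255.71 = 3.25%.

Broad underutilization rate ≈ 6.37%; headline unemployment rate ≈ 3.25%.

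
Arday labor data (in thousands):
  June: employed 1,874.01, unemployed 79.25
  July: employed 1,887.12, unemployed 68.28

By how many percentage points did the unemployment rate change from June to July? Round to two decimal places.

June: labor force = 1,874.01 + 79.25 = 1,953.26; u = 79.25/1,953.26 = 4.06%.
July: labor force = 1,887.12 + 68.28 = 1,955.40; u = 68.28/1,955.40 = 3.49%.
Change = 3.49% − 4.06% = −0.57 pp.

The unemployment rate changed by −0.57 percentage points.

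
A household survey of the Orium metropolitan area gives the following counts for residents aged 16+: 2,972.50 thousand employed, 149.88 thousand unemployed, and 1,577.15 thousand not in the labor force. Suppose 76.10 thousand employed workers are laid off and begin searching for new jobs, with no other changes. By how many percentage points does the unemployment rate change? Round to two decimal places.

The unemployment rate changes by +2.44 percentage points.

Initially, labor force = 2,972.50 + 149.88 = 3,122.38 thousand, so u = 149.88/3,122.38 = 4.80%.
After the change, employed falls and unemployed rises by 76.10; labor force unchanged → E = 2,896.40, U = 225.98, labor force = 3,122.38 thousand.
New unemployment rate = 225.98 / 3,122.38 = 7.24%.
Change = 7.24% − 4.80% = +2.44 percentage points.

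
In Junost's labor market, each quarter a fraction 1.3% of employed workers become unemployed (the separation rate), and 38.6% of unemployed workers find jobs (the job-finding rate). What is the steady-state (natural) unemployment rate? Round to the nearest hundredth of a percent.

Steady-state unemployment rate ≈ 3.26%.

At steady state the flows balance: s·E = f·U, so U/(E+U) = s/(s+f).
u* = 1.3 / (1.3 + 38.6) = 1.3 / 39.90 = 3.26%.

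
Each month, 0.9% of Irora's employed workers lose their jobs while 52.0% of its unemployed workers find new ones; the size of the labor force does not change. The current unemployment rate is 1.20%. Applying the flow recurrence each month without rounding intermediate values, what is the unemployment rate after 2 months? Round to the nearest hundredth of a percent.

With a fixed labor force, u_{t+1} = u_t + s·(1−u_t) − f·u_t = u_t·(1−s−f) + s.
Here 1−s−f = 0.471 and s = 0.009.
u_1 = 0.012000 × 0.471 + 0.009 = 0.014652.
u_2 = 0.014652 × 0.471 + 0.009 = 0.015901.

Unemployment rate after two months ≈ 1.59%.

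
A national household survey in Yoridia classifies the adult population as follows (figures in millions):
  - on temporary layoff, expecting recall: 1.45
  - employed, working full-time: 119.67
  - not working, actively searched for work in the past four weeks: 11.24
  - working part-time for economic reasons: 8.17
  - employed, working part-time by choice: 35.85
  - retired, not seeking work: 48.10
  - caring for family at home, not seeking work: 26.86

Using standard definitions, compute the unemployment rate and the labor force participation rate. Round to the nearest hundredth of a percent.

Unemployment rate ≈ 7.19%; labor force participation rate ≈ 70.18%.

Employed = 119.67 + 8.17 + 35.85 = 163.69 million (anyone who worked, including part-time for economic reasons, counts as employed).
Unemployed = 1.45 + 11.24 = 12.69 million (jobless and actively searching, or on temporary layoff).
Labor force = 163.69 + 12.69 = 176.38 million.
Not in labor force = 48.10 + 26.86 = 74.96 million (those not working and not actively searching are outside the labor force).
Civilian working-age population = 176.38 + 74.96 = 251.34 million.
Unemployment rate = 12.69 / 176.38 = 7.19%.
Labor force participation rate = 176.38 / 251.34 = 70.18%.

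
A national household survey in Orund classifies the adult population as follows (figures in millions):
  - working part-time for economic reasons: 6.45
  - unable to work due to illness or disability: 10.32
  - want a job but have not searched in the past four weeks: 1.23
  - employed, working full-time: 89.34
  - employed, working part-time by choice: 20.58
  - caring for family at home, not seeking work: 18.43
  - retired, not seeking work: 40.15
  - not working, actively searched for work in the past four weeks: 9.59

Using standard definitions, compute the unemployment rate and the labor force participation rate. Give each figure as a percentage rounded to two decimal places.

Unemployment rate ≈ 7.61%; labor force participation rate ≈ 64.24%.

Employed = 6.45 + 89.34 + 20.58 = 116.37 million (anyone who worked, including part-time for economic reasons, counts as employed).
Unemployed = 9.59 million.
Labor force = 116.37 + 9.59 = 125.96 million.
Not in labor force = 10.32 + 1.23 + 18.43 + 40.15 = 70.13 million (those not working and not actively searching are outside the labor force — including those who want a job but have given up searching).
Civilian working-age population = 125.96 + 70.13 = 196.09 million.
Unemployment rate = 9.59 / 125.96 = 7.61%.
Labor force participation rate = 125.96 / 196.09 = 64.24%.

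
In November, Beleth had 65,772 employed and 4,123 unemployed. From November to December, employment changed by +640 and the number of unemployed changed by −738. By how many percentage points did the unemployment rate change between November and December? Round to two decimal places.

November: labor force = 65,772 + 4,123 = 69,895; u = 4,123/69,895 = 5.90%.
December: labor force = 66,412 + 3,385 = 69,797; u = 3,385/69,797 = 4.85%.
Change = 4.85% − 5.90% = −1.05 pp.

The unemployment rate changed by −1.05 percentage points.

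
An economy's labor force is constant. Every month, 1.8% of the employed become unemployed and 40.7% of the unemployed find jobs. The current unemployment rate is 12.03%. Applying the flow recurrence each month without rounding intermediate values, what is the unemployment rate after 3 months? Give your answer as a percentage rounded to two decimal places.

Unemployment rate after three months ≈ 5.72%.

With a fixed labor force, u_{t+1} = u_t + s·(1−u_t) − f·u_t = u_t·(1−s−f) + s.
Here 1−s−f = 0.575 and s = 0.018.
u_1 = 0.120300 × 0.575 + 0.018 = 0.087172.
u_2 = 0.087172 × 0.575 + 0.018 = 0.068124.
u_3 = 0.068124 × 0.575 + 0.018 = 0.057171.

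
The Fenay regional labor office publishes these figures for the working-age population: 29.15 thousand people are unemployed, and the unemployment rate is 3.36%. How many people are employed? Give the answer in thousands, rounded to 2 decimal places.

Labor force = U / u = 29.15 / 0.0336 ≈ 867.56 thousand.
Employed = labor force − unemployed = 867.56 − 29.15 = 838.41 thousand.

About 838.41 thousand are employed.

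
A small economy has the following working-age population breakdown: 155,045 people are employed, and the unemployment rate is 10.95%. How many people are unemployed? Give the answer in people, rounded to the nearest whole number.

About 19,065 are unemployed.

Let U be the number unemployed. The labor force is E + U, and U/(E+U) = 0.1095.
So U = 0.1095 × 155,045 / (1 − 0.1095) = 16977.43 / 0.8905 ≈ 19,065.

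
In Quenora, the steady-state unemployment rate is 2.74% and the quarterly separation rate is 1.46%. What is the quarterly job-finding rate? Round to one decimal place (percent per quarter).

From u* = s/(s+f): f = s·(1−u)/u.
f = 1.46 × (1 − 0.0274) / 0.0274 = 1.4200 / 0.0274 ≈ 51.8% per quarter.

Job-finding rate ≈ 51.8% per quarter.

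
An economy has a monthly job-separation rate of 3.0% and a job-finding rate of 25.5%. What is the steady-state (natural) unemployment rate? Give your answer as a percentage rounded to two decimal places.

At steady state the flows balance: s·E = f·U, so U/(E+U) = s/(s+f).
u* = 3.0 / (3.0 + 25.5) = 3.0 / 28.50 = 10.53%.

Steady-state unemployment rate ≈ 10.53%.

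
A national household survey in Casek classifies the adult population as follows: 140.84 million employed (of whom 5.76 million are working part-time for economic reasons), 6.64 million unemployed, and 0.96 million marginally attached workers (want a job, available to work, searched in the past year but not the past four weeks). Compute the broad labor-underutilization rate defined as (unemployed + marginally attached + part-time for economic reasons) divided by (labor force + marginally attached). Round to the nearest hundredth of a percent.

Labor force = 140.84 + 6.64 = 147.48 million.
Numerator = 6.64 + 0.96 + 5.76 = 13.36 million.
Denominator = 147.48 + 0.96 = 148.44 million.
Broad rate = 13.36 / 148.44 = 9.00%.

Broad underutilization rate ≈ 9.00%.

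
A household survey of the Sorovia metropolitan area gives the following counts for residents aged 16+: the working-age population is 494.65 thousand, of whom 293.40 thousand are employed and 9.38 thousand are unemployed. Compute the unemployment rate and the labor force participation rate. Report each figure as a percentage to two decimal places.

Labor force = employed + unemployed = 293.40 + 9.38 = 302.78 thousand.
Unemployment rate = 9.38 / 302.78 = 3.10%.
Labor force participation rate = 302.78 / 494.65 = 61.21%.

Unemployment rate ≈ 3.10%; labor force participation rate ≈ 61.21%.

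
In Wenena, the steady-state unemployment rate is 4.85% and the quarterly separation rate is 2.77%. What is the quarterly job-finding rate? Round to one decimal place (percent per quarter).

From u* = s/(s+f): f = s·(1−u)/u.
f = 2.77 × (1 − 0.0485) / 0.0485 = 2.6357 / 0.0485 ≈ 54.3% per quarter.

Job-finding rate ≈ 54.3% per quarter.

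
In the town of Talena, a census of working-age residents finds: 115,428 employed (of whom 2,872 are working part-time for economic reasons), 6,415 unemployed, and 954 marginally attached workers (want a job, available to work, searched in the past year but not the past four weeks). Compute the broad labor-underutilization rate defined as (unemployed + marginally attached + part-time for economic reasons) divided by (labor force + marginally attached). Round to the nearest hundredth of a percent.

Broad underutilization rate ≈ 8.34%.

Labor force = 115,428 + 6,415 = 121,843.
Numerator = 6,415 + 954 + 2,872 = 10,241.
Denominator = 121,843 + 954 = 122,797.
Broad rate = 10,241 / 122,797 = 8.34%.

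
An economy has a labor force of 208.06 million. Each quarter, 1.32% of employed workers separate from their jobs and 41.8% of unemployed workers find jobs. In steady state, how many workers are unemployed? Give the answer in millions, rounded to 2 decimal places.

Steady-state unemployment rate u* = s/(s+f) = 1.32/(1.32+41.8) = 0.030612.
Unemployed = u* × labor force = 0.030612 × 208.06 ≈ 6.37 million.

About 6.37 million are unemployed in steady state.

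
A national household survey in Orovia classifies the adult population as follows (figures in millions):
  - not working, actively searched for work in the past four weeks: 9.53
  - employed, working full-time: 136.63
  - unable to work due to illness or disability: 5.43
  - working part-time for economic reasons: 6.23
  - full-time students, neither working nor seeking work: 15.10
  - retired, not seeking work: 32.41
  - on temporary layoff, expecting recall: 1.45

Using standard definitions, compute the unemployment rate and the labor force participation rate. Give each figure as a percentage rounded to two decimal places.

Employed = 136.63 + 6.23 = 142.86 million (anyone who worked, including part-time for economic reasons, counts as employed).
Unemployed = 9.53 + 1.45 = 10.98 million (jobless and actively searching, or on temporary layoff).
Labor force = 142.86 + 10.98 = 153.84 million.
Not in labor force = 5.43 + 15.10 + 32.41 = 52.94 million (those not working and not actively searching are outside the labor force).
Civilian working-age population = 153.84 + 52.94 = 206.78 million.
Unemployment rate = 10.98 / 153.84 = 7.14%.
Labor force participation rate = 153.84 / 206.78 = 74.40%.

Unemployment rate ≈ 7.14%; labor force participation rate ≈ 74.40%.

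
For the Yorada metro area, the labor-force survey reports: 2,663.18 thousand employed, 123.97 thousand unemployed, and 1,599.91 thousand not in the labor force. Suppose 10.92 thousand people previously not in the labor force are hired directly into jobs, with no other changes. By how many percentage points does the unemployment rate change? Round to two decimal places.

Initially, labor force = 2,663.18 + 123.97 = 2,787.15 thousand, so u = 123.97/2,787.15 = 4.45%.
After the change, employed and labor force both rise by 10.92; unemployed unchanged → E = 2,674.10, U = 123.97, labor force = 2,798.07 thousand.
New unemployment rate = 123.97 / 2,798.07 = 4.43%.
Change = 4.43% − 4.45% = −0.02 percentage points.

The unemployment rate changes by −0.02 percentage points.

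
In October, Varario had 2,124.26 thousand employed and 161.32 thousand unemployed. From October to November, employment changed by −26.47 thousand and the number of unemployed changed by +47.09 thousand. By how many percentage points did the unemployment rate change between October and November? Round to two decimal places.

October: labor force = 2,124.26 + 161.32 = 2,285.58; u = 161.32/2,285.58 = 7.06%.
November: labor force = 2,097.79 + 208.41 = 2,306.20; u = 208.41/2,306.20 = 9.04%.
Change = 9.04% − 7.06% = +1.98 pp.

The unemployment rate changed by +1.98 percentage points.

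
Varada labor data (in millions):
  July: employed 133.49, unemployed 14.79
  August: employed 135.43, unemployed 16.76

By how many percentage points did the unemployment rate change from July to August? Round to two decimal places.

The unemployment rate changed by +1.04 percentage points.

July: labor force = 133.49 + 14.79 = 148.28; u = 14.79/148.28 = 9.97%.
August: labor force = 135.43 + 16.76 = 152.19; u = 16.76/152.19 = 11.01%.
Change = 11.01% − 9.97% = +1.04 pp.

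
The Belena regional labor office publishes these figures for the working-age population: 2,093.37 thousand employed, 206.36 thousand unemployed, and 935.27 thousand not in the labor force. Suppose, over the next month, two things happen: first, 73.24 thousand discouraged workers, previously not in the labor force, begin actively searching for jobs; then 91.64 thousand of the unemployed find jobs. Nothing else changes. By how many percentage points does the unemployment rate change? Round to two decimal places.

The unemployment rate changes by −1.05 percentage points.

Initially, labor force = 2,093.37 + 206.36 = 2,299.73 thousand, so u = 206.36/2,299.73 = 8.97%.
After the first change, unemployed and labor force both rise by 73.24 → E = 2,093.37, U = 279.60, labor force = 2,372.97 thousand.
After the second change, unemployed falls and employed rises by 91.64; labor force unchanged → E = 2,185.01, U = 187.96, labor force = 2,372.97 thousand.
New unemployment rate = 187.96 / 2,372.97 = 7.92%.
Change = 7.92% − 8.97% = −1.05 percentage points.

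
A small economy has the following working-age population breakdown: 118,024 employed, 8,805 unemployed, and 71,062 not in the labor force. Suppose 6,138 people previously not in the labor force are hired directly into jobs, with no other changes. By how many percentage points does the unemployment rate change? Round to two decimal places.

The unemployment rate changes by −0.32 percentage points.

Initially, labor force = 118,024 + 8,805 = 126,829, so u = 8,805/126,829 = 6.94%.
After the change, employed and labor force both rise by 6,138; unemployed unchanged → E = 124,162, U = 8,805, labor force = 132,967.
New unemployment rate = 8,805 / 132,967 = 6.62%.
Change = 6.62% − 6.94% = −0.32 percentage points.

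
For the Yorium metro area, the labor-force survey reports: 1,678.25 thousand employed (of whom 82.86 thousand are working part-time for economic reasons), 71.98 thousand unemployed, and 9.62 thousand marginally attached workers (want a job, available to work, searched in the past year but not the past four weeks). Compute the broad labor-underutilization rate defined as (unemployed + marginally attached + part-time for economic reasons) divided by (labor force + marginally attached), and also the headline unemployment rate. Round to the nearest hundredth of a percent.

Labor force = 1,678.25 + 71.98 = 1,750.23 thousand.
Numerator = 71.98 + 9.62 + 82.86 = 164.46 thousand.
Denominator = 1,750.23 + 9.62 = 1,759.85 thousand.
Broad rate = 164.46 / 1,759.85 = 9.35%.
Headline unemployment rate = 71.98 / 1,750.23 = 4.11%.

Broad underutilization rate ≈ 9.35%; headline unemployment rate ≈ 4.11%.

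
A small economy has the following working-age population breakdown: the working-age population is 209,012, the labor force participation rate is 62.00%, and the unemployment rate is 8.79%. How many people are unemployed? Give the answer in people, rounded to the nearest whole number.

Labor force = 0.6200 × 209,012 = 129,587.
Unemployed = 0.0879 × 129,587 ≈ 11,391.

About 11,391 are unemployed.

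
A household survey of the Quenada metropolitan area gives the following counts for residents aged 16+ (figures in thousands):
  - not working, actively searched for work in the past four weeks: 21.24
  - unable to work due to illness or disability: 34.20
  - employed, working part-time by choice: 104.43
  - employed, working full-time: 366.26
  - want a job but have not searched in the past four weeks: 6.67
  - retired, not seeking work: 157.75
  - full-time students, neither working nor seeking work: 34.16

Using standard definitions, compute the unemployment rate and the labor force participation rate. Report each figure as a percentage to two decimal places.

Unemployment rate ≈ 4.32%; labor force participation rate ≈ 67.88%.

Employed = 104.43 + 366.26 = 470.69 thousand.
Unemployed = 21.24 thousand.
Labor force = 470.69 + 21.24 = 491.93 thousand.
Not in labor force = 34.20 + 6.67 + 157.75 + 34.16 = 232.78 thousand (those not working and not actively searching are outside the labor force — including those who want a job but have given up searching).
Civilian working-age population = 491.93 + 232.78 = 724.71 thousand.
Unemployment rate = 21.24 / 491.93 = 4.32%.
Labor force participation rate = 491.93 / 724.71 = 67.88%.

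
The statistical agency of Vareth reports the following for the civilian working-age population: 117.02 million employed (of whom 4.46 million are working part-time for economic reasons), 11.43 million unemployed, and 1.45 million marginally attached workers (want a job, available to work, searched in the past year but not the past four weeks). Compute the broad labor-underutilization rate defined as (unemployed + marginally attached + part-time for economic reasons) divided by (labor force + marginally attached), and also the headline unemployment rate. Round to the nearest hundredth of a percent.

Labor force = 117.02 + 11.43 = 128.45 million.
Numerator = 11.43 + 1.45 + 4.46 = 17.34 million.
Denominator = 128.45 + 1.45 = 129.90 million.
Broad rate = 17.34 / 129.90 = 13.35%.
Headline unemployment rate = 11.43 / 128.45 = 8.90%.

Broad underutilization rate ≈ 13.35%; headline unemployment rate ≈ 8.90%.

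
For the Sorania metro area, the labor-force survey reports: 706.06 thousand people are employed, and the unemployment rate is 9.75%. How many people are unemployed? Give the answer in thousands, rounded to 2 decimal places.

About 76.28 thousand are unemployed.

Let U be the number unemployed. The labor force is E + U, and U/(E+U) = 0.0975.
So U = 0.0975 × 706.06 / (1 − 0.0975) = 68.8409 / 0.9025 ≈ 76.28 thousand.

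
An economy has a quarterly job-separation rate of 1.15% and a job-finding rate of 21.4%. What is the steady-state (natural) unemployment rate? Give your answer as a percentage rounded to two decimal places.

Steady-state unemployment rate ≈ 5.10%.

At steady state the flows balance: s·E = f·U, so U/(E+U) = s/(s+f).
u* = 1.15 / (1.15 + 21.4) = 1.15 / 22.55 = 5.10%.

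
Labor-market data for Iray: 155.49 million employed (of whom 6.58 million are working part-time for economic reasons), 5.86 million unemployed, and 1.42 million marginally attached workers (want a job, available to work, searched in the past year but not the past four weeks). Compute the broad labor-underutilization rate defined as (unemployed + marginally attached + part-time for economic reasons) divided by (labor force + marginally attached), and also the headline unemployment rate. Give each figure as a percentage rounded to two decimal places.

Labor force = 155.49 + 5.86 = 161.35 million.
Numerator = 5.86 + 1.42 + 6.58 = 13.86 million.
Denominator = 161.35 + 1.42 = 162.77 million.
Broad rate = 13.86 / 162.77 = 8.52%.
Headline unemployment rate = 5.86 / 161.35 = 3.63%.

Broad underutilization rate ≈ 8.52%; headline unemployment rate ≈ 3.63%.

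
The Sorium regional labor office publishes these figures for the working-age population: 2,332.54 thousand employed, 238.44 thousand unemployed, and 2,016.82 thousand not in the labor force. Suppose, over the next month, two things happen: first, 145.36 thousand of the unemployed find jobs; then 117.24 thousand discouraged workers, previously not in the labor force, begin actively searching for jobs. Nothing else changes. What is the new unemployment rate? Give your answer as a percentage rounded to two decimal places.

Initially, labor force = 2,332.54 + 238.44 = 2,570.98 thousand, so u = 238.44/2,570.98 = 9.27%.
After the first change, unemployed falls and employed rises by 145.36; labor force unchanged → E = 2,477.90, U = 93.08, labor force = 2,570.98 thousand.
After the second change, unemployed and labor force both rise by 117.24 → E = 2,477.90, U = 210.32, labor force = 2,688.22 thousand.
New unemployment rate = 210.32 / 2,688.22 = 7.82%.

New unemployment rate ≈ 7.82%.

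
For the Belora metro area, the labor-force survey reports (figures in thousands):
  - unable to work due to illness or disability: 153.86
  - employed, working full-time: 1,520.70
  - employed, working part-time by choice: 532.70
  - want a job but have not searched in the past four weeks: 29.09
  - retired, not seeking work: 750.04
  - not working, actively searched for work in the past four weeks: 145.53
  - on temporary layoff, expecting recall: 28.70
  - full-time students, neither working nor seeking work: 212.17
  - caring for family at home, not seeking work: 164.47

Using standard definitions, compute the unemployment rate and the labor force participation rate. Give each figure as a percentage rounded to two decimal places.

Employed = 1,520.70 + 532.70 = 2,053.40 thousand.
Unemployed = 145.53 + 28.70 = 174.23 thousand (jobless and actively searching, or on temporary layoff).
Labor force = 2,053.40 + 174.23 = 2,227.63 thousand.
Not in labor force = 153.86 + 29.09 + 750.04 + 212.17 + 164.47 = 1,309.63 thousand (those not working and not actively searching are outside the labor force — including those who want a job but have given up searching).
Civilian working-age population = 2,227.63 + 1,309.63 = 3,537.26 thousand.
Unemployment rate = 174.23 / 2,227.63 = 7.82%.
Labor force participation rate = 2,227.63 / 3,537.26 = 62.98%.

Unemployment rate ≈ 7.82%; labor force participation rate ≈ 62.98%.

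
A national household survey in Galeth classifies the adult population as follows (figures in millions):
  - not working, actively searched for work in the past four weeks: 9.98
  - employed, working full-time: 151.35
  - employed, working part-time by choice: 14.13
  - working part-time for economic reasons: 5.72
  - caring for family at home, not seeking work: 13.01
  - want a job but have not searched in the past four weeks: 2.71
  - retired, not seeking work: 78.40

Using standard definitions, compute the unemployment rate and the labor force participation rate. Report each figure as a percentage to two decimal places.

Unemployment rate ≈ 5.51%; labor force participation rate ≈ 65.81%.

Employed = 151.35 + 14.13 + 5.72 = 171.20 million (anyone who worked, including part-time for economic reasons, counts as employed).
Unemployed = 9.98 million.
Labor force = 171.20 + 9.98 = 181.18 million.
Not in labor force = 13.01 + 2.71 + 78.40 = 94.12 million (those not working and not actively searching are outside the labor force — including those who want a job but have given up searching).
Civilian working-age population = 181.18 + 94.12 = 275.30 million.
Unemployment rate = 9.98 / 181.18 = 5.51%.
Labor force participation rate = 181.18 / 275.30 = 65.81%.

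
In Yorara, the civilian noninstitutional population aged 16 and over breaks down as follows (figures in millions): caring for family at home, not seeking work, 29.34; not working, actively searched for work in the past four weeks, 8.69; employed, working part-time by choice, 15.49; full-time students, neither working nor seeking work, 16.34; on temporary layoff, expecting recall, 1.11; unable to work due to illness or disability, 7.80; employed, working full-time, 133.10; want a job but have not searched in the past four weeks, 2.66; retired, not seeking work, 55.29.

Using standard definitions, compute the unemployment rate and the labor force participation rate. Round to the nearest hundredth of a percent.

Unemployment rate ≈ 6.19%; labor force participation rate ≈ 58.70%.

Employed = 15.49 + 133.10 = 148.59 million.
Unemployed = 8.69 + 1.11 = 9.80 million (jobless and actively searching, or on temporary layoff).
Labor force = 148.59 + 9.80 = 158.39 million.
Not in labor force = 29.34 + 16.34 + 7.80 + 2.66 + 55.29 = 111.43 million (those not working and not actively searching are outside the labor force — including those who want a job but have given up searching).
Civilian working-age population = 158.39 + 111.43 = 269.82 million.
Unemployment rate = 9.80 / 158.39 = 6.19%.
Labor force participation rate = 158.39 / 269.82 = 58.70%.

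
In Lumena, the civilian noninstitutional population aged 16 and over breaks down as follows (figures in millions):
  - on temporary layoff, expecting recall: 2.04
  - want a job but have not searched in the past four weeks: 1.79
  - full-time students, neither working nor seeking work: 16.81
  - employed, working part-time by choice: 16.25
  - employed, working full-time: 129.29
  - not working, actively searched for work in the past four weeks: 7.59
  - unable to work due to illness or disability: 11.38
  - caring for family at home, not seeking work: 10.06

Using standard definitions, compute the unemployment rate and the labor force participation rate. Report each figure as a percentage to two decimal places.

Unemployment rate ≈ 6.21%; labor force participation rate ≈ 79.49%.

Employed = 16.25 + 129.29 = 145.54 million.
Unemployed = 2.04 + 7.59 = 9.63 million (jobless and actively searching, or on temporary layoff).
Labor force = 145.54 + 9.63 = 155.17 million.
Not in labor force = 1.79 + 16.81 + 11.38 + 10.06 = 40.04 million (those not working and not actively searching are outside the labor force — including those who want a job but have given up searching).
Civilian working-age population = 155.17 + 40.04 = 195.21 million.
Unemployment rate = 9.63 / 155.17 = 6.21%.
Labor force participation rate = 155.17 / 195.21 = 79.49%.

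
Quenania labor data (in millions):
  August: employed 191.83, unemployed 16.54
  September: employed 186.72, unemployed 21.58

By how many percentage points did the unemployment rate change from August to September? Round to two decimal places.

August: labor force = 191.83 + 16.54 = 208.37; u = 16.54/208.37 = 7.94%.
September: labor force = 186.72 + 21.58 = 208.30; u = 21.58/208.30 = 10.36%.
Change = 10.36% − 7.94% = +2.42 pp.

The unemployment rate changed by +2.42 percentage points.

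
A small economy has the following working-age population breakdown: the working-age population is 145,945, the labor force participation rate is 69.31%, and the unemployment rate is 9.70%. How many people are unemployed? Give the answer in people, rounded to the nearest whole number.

Labor force = 0.6931 × 145,945 = 101,154.
Unemployed = 0.0970 × 101,154 ≈ 9,812.

About 9,812 are unemployed.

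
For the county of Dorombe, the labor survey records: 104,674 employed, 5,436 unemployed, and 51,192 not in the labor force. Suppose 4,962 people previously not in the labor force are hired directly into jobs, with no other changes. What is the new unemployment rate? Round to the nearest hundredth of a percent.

Initially, labor force = 104,674 + 5,436 = 110,110, so u = 5,436/110,110 = 4.94%.
After the change, employed and labor force both rise by 4,962; unemployed unchanged → E = 109,636, U = 5,436, labor force = 115,072.
New unemployment rate = 5,436 / 115,072 = 4.72%.

New unemployment rate ≈ 4.72%.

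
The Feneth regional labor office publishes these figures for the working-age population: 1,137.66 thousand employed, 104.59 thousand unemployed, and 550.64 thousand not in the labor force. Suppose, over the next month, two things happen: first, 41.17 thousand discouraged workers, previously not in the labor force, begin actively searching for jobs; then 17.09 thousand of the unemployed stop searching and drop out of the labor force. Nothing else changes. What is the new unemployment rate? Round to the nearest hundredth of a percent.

Initially, labor force = 1,137.66 + 104.59 = 1,242.25 thousand, so u = 104.59/1,242.25 = 8.42%.
After the first change, unemployed and labor force both rise by 41.17 → E = 1,137.66, U = 145.76, labor force = 1,283.42 thousand.
After the second change, unemployed and labor force both fall by 17.09 → E = 1,137.66, U = 128.67, labor force = 1,266.33 thousand.
New unemployment rate = 128.67 / 1,266.33 = 10.16%.

New unemployment rate ≈ 10.16%.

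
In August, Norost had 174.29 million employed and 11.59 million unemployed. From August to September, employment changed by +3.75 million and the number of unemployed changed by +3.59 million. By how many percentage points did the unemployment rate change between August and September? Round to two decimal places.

August: labor force = 174.29 + 11.59 = 185.88; u = 11.59/185.88 = 6.24%.
September: labor force = 178.04 + 15.18 = 193.22; u = 15.18/193.22 = 7.86%.
Change = 7.86% − 6.24% = +1.62 pp.

The unemployment rate changed by +1.62 percentage points.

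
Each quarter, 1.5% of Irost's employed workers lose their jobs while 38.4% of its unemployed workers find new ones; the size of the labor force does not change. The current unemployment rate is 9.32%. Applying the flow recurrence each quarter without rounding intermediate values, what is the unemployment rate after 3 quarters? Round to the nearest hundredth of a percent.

With a fixed labor force, u_{t+1} = u_t + s·(1−u_t) − f·u_t = u_t·(1−s−f) + s.
Here 1−s−f = 0.601 and s = 0.015.
u_1 = 0.093200 × 0.601 + 0.015 = 0.071013.
u_2 = 0.071013 × 0.601 + 0.015 = 0.057679.
u_3 = 0.057679 × 0.601 + 0.015 = 0.049665.

Unemployment rate after three quarters ≈ 4.97%.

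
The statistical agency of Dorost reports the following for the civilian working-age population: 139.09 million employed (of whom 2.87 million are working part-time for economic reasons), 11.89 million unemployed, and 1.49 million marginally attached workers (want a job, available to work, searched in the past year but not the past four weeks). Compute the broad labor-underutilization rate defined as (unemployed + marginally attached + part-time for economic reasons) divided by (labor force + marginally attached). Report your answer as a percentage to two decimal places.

Broad underutilization rate ≈ 10.66%.

Labor force = 139.09 + 11.89 = 150.98 million.
Numerator = 11.89 + 1.49 + 2.87 = 16.25 million.
Denominator = 150.98 + 1.49 = 152.47 million.
Broad rate = 16.25 / 152.47 = 10.66%.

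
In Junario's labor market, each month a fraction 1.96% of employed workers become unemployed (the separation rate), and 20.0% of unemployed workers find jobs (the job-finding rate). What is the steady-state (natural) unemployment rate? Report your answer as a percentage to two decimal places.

At steady state the flows balance: s·E = f·U, so U/(E+U) = s/(s+f).
u* = 1.96 / (1.96 + 20.0) = 1.96 / 21.96 = 8.93%.

Steady-state unemployment rate ≈ 8.93%.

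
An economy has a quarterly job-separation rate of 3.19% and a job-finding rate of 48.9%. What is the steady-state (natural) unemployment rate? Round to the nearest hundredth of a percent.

At steady state the flows balance: s·E = f·U, so U/(E+U) = s/(s+f).
u* = 3.19 / (3.19 + 48.9) = 3.19 / 52.09 = 6.12%.

Steady-state unemployment rate ≈ 6.12%.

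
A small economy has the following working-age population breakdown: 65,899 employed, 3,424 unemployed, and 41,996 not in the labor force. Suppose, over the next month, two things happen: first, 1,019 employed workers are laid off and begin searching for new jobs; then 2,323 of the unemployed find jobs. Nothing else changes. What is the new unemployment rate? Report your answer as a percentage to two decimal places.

Initially, labor force = 65,899 + 3,424 = 69,323, so u = 3,424/69,323 = 4.94%.
After the first change, employed falls and unemployed rises by 1,019; labor force unchanged → E = 64,880, U = 4,443, labor force = 69,323.
After the second change, unemployed falls and employed rises by 2,323; labor force unchanged → E = 67,203, U = 2,120, labor force = 69,323.
New unemployment rate = 2,120 / 69,323 = 3.06%.

New unemployment rate ≈ 3.06%.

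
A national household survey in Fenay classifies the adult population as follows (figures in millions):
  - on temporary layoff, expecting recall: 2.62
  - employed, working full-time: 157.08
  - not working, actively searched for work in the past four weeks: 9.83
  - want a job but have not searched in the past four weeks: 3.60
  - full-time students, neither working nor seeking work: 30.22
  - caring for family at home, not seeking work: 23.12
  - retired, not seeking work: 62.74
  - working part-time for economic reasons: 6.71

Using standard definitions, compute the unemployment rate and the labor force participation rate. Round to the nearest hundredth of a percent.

Employed = 157.08 + 6.71 = 163.79 million (anyone who worked, including part-time for economic reasons, counts as employed).
Unemployed = 2.62 + 9.83 = 12.45 million (jobless and actively searching, or on temporary layoff).
Labor force = 163.79 + 12.45 = 176.24 million.
Not in labor force = 3.60 + 30.22 + 23.12 + 62.74 = 119.68 million (those not working and not actively searching are outside the labor force — including those who want a job but have given up searching).
Civilian working-age population = 176.24 + 119.68 = 295.92 million.
Unemployment rate = 12.45 / 176.24 = 7.06%.
Labor force participation rate = 176.24 / 295.92 = 59.56%.

Unemployment rate ≈ 7.06%; labor force participation rate ≈ 59.56%.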